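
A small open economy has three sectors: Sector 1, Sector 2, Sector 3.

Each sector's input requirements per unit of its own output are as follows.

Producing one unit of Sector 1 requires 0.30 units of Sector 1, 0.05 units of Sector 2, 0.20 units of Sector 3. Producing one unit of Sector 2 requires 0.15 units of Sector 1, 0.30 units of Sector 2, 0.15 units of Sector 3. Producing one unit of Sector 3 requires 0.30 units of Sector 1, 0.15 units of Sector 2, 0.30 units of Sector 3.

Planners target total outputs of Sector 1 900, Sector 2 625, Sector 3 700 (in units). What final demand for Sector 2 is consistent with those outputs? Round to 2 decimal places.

d_2 = 287.50

I − A =
  [   0.70    -0.15    -0.30]
  [  -0.05     0.70    -0.15]
  [  -0.20    -0.15     0.70]
d = (I − A) x:
  d_1 = (+0.70)·900 + (-0.15)·625 + (-0.30)·700 = 326.25
  d_2 = (-0.05)·900 + (+0.70)·625 + (-0.15)·700 = 287.50
  d_3 = (-0.20)·900 + (-0.15)·625 + (+0.70)·700 = 216.25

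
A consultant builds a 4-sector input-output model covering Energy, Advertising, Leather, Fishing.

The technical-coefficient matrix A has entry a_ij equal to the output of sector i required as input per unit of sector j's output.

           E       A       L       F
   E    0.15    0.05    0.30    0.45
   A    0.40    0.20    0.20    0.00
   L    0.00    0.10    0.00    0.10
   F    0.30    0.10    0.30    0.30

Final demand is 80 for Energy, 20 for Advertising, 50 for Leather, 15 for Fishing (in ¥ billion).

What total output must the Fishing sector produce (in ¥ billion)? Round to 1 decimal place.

I − A =
  [   0.85    -0.05    -0.30    -0.45]
  [  -0.40     0.80    -0.20     0.00]
  [   0.00    -0.10     1.00    -0.10]
  [  -0.30    -0.10    -0.30     0.70]
Compute the cofactors C_ij = (−1)^(i+j)·(3×3 minor ij) of I−A; the adjugate is their transpose:
adj(I−A) = Cᵀ =
  [ 0.5200   0.1160   0.2920   0.3760]
  [ 0.2740   0.4255   0.2300   0.2090]
  [ 0.0560   0.0560   0.3360   0.0840]
  [ 0.2860   0.1345   0.3020   0.6310]
det(I−A) = Σ_j (I−A)_1j·C_1j = (0.85)(0.5200) + (-0.05)(0.2740) + (-0.30)(0.0560) + (-0.45)(0.2860) = 0.2828
(I − A)⁻¹ = adj(I−A) / det(I−A) ≈
  [   1.8388     0.4102     1.0325     1.3296]
  [   0.9689     1.5046     0.8133     0.7390]
  [   0.1980     0.1980     1.1881     0.2970]
  [   1.0113     0.4756     1.0679     2.2313]
x = (I − A)⁻¹ d = adj(I−A)·d / det(I−A), with det(I−A) = 0.2828:
  x_E = (0.5200·80 + 0.1160·20 + 0.2920·50 + 0.3760·15) / 0.2828 = 64.16 / 0.2828 ≈ 226.9
  x_A = (0.2740·80 + 0.4255·20 + 0.2300·50 + 0.2090·15) / 0.2828 = 45.065 / 0.2828 ≈ 159.4
  x_L = (0.0560·80 + 0.0560·20 + 0.3360·50 + 0.0840·15) / 0.2828 = 23.66 / 0.2828 ≈ 83.7
  x_F = (0.2860·80 + 0.1345·20 + 0.3020·50 + 0.6310·15) / 0.2828 = 50.135 / 0.2828 ≈ 177.3

x_F = 177.3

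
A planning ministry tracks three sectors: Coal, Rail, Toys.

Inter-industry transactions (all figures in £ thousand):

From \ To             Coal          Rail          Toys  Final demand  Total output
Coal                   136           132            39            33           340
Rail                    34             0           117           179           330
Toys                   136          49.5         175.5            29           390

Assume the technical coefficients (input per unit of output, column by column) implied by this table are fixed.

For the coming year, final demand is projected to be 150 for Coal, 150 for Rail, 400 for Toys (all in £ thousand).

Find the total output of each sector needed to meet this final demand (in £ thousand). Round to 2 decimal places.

x_C = 1039.16, x_R = 761.10, x_T = 1690.60

Technical coefficients a_ij = z_ij / X_j:
  a_CC = 136/340 = 0.40, a_RC = 34/340 = 0.10, a_TC = 136/340 = 0.40
  a_CR = 132/330 = 0.40, a_RR = 0/330 = 0.00, a_TR = 49.5/330 = 0.15
  a_CT = 39/390 = 0.10, a_RT = 117/390 = 0.30, a_TT = 175.5/390 = 0.45
I − A =
  [   0.60    -0.40    -0.10]
  [  -0.10     1.00    -0.30]
  [  -0.40    -0.15     0.55]
Cofactors of I−A, C_ij = (−1)^(i+j)·(minor ij) (rows/columns in the sector order above):
  C_11 = (1.00)(0.55) − (-0.30)(-0.15) = 0.5050
  C_12 = −[(-0.10)(0.55) − (-0.30)(-0.40)] = 0.1750
  C_13 = (-0.10)(-0.15) − (1.00)(-0.40) = 0.4150
  C_21 = −[(-0.40)(0.55) − (-0.10)(-0.15)] = 0.2350
  C_22 = (0.60)(0.55) − (-0.10)(-0.40) = 0.2900
  C_23 = −[(0.60)(-0.15) − (-0.40)(-0.40)] = 0.2500
  C_31 = (-0.40)(-0.30) − (-0.10)(1.00) = 0.2200
  C_32 = −[(0.60)(-0.30) − (-0.10)(-0.10)] = 0.1900
  C_33 = (0.60)(1.00) − (-0.40)(-0.10) = 0.5600
det(I−A) = Σ_j (I−A)_1j·C_1j = (0.60)(0.5050) + (-0.40)(0.1750) + (-0.10)(0.4150) = 0.1915
adj(I−A) = Cᵀ =
  [ 0.5050   0.2350   0.2200]
  [ 0.1750   0.2900   0.1900]
  [ 0.4150   0.2500   0.5600]
(I − A)⁻¹ = adj(I−A) / det(I−A) ≈
  [   2.6371     1.2272     1.1488]
  [   0.9138     1.5144     0.9922]
  [   2.1671     1.3055     2.9243]
x = (I − A)⁻¹ d = adj(I−A)·d / det(I−A), with det(I−A) = 0.1915:
  x_C = (0.5050·150 + 0.2350·150 + 0.2200·400) / 0.1915 = 199.00 / 0.1915 ≈ 1039.16
  x_R = (0.1750·150 + 0.2900·150 + 0.1900·400) / 0.1915 = 145.75 / 0.1915 ≈ 761.10
  x_T = (0.4150·150 + 0.2500·150 + 0.5600·400) / 0.1915 = 323.75 / 0.1915 ≈ 1690.60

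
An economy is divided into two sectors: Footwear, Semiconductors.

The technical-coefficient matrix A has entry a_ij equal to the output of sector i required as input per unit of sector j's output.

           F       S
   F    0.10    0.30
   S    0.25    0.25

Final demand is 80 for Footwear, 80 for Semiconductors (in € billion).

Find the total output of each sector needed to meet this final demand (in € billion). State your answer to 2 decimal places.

x_F = 140.00, x_S = 153.33

I − A =
  [   0.90    -0.30]
  [  -0.25     0.75]
det(I−A) = (0.90)(0.75) − (-0.30)(-0.25) = 0.6000
adj(I−A) = [[0.75, 0.30], [0.25, 0.90]]
(I − A)⁻¹ = adj(I−A) / det(I−A) ≈
  [   1.2500     0.5000]
  [   0.4167     1.5000]
x = (I − A)⁻¹ d = adj(I−A)·d / det(I−A), with det(I−A) = 0.6000:
  x_F = (0.75·80 + 0.30·80) / 0.6000 = 84.00 / 0.6000 = 140.00
  x_S = (0.25·80 + 0.90·80) / 0.6000 = 92.00 / 0.6000 ≈ 153.33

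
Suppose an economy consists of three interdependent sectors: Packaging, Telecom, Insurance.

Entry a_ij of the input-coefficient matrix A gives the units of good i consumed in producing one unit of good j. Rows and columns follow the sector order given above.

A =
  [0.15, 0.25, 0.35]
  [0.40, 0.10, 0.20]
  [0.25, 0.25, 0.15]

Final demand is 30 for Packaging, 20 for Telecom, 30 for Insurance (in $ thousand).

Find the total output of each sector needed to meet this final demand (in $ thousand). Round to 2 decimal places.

x_P = 96.85, x_T = 84.99, x_I = 88.78

I − A =
  [   0.85    -0.25    -0.35]
  [  -0.40     0.90    -0.20]
  [  -0.25    -0.25     0.85]
Cofactors of I−A, C_ij = (−1)^(i+j)·(minor ij) (rows/columns in the sector order above):
  C_11 = (0.90)(0.85) − (-0.20)(-0.25) = 0.7150
  C_12 = −[(-0.40)(0.85) − (-0.20)(-0.25)] = 0.3900
  C_13 = (-0.40)(-0.25) − (0.90)(-0.25) = 0.3250
  C_21 = −[(-0.25)(0.85) − (-0.35)(-0.25)] = 0.3000
  C_22 = (0.85)(0.85) − (-0.35)(-0.25) = 0.6350
  C_23 = −[(0.85)(-0.25) − (-0.25)(-0.25)] = 0.2750
  C_31 = (-0.25)(-0.20) − (-0.35)(0.90) = 0.3650
  C_32 = −[(0.85)(-0.20) − (-0.35)(-0.40)] = 0.3100
  C_33 = (0.85)(0.90) − (-0.25)(-0.40) = 0.6650
det(I−A) = Σ_j (I−A)_1j·C_1j = (0.85)(0.7150) + (-0.25)(0.3900) + (-0.35)(0.3250) = 0.3965
adj(I−A) = Cᵀ =
  [ 0.7150   0.3000   0.3650]
  [ 0.3900   0.6350   0.3100]
  [ 0.3250   0.2750   0.6650]
(I − A)⁻¹ = adj(I−A) / det(I−A) ≈
  [   1.8033     0.7566     0.9206]
  [   0.9836     1.6015     0.7818]
  [   0.8197     0.6936     1.6772]
x = (I − A)⁻¹ d = adj(I−A)·d / det(I−A), with det(I−A) = 0.3965:
  x_P = (0.7150·30 + 0.3000·20 + 0.3650·30) / 0.3965 = 38.40 / 0.3965 ≈ 96.85
  x_T = (0.3900·30 + 0.6350·20 + 0.3100·30) / 0.3965 = 33.70 / 0.3965 ≈ 84.99
  x_I = (0.3250·30 + 0.2750·20 + 0.6650·30) / 0.3965 = 35.20 / 0.3965 ≈ 88.78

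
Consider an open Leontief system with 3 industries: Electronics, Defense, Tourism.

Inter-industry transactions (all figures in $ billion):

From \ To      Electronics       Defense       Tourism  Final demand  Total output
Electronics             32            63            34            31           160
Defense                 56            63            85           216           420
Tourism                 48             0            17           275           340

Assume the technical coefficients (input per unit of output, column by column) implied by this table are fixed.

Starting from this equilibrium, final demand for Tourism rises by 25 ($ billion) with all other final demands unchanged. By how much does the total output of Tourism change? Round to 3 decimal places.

Technical coefficients a_ij = z_ij / X_j:
  a_EE = 32/160 = 0.20, a_DE = 56/160 = 0.35, a_TE = 48/160 = 0.30
  a_ED = 63/420 = 0.15, a_DD = 63/420 = 0.15, a_TD = 0/420 = 0.00
  a_ET = 34/340 = 0.10, a_DT = 85/340 = 0.25, a_TT = 17/340 = 0.05
I − A =
  [   0.80    -0.15    -0.10]
  [  -0.35     0.85    -0.25]
  [  -0.30     0.00     0.95]
Cofactors of I−A, C_ij = (−1)^(i+j)·(minor ij) (rows/columns in the sector order above):
  C_11 = (0.85)(0.95) − (-0.25)(0.00) = 0.8075
  C_12 = −[(-0.35)(0.95) − (-0.25)(-0.30)] = 0.4075
  C_13 = (-0.35)(0.00) − (0.85)(-0.30) = 0.2550
  C_21 = −[(-0.15)(0.95) − (-0.10)(0.00)] = 0.1425
  C_22 = (0.80)(0.95) − (-0.10)(-0.30) = 0.7300
  C_23 = −[(0.80)(0.00) − (-0.15)(-0.30)] = 0.0450
  C_31 = (-0.15)(-0.25) − (-0.10)(0.85) = 0.1225
  C_32 = −[(0.80)(-0.25) − (-0.10)(-0.35)] = 0.2350
  C_33 = (0.80)(0.85) − (-0.15)(-0.35) = 0.6275
det(I−A) = Σ_j (I−A)_1j·C_1j = (0.80)(0.8075) + (-0.15)(0.4075) + (-0.10)(0.2550) = 0.559375
adj(I−A) = Cᵀ =
  [ 0.8075   0.1425   0.1225]
  [ 0.4075   0.7300   0.2350]
  [ 0.2550   0.0450   0.6275]
(I − A)⁻¹ = adj(I−A) / det(I−A) ≈
  [   1.4436     0.2547     0.2190]
  [   0.7285     1.3050     0.4201]
  [   0.4559     0.0804     1.1218]
Δx = (I − A)⁻¹ Δd with Δd having +25 in the Tourism component and 0 elsewhere.
So Δx_T = L_TT · (+25), where L_TT = adj(I−A)_TT / det(I−A) = 0.6275 / 0.559375.
Δx_T = 0.6275 × (+25) / 0.559375 = 15.6875 / 0.559375 ≈ 28.045.

Δx_T = 28.045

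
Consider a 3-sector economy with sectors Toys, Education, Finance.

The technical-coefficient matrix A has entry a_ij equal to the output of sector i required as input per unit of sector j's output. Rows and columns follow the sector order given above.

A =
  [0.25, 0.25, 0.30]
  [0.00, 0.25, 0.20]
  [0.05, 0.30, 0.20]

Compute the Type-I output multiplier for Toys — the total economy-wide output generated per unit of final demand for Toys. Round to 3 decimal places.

I − A =
  [   0.75    -0.25    -0.30]
  [   0.00     0.75    -0.20]
  [  -0.05    -0.30     0.80]
Cofactors of I−A, C_ij = (−1)^(i+j)·(minor ij) (rows/columns in the sector order above):
  C_11 = (0.75)(0.80) − (-0.20)(-0.30) = 0.5400
  C_12 = −[(0.00)(0.80) − (-0.20)(-0.05)] = 0.0100
  C_13 = (0.00)(-0.30) − (0.75)(-0.05) = 0.0375
  C_21 = −[(-0.25)(0.80) − (-0.30)(-0.30)] = 0.2900
  C_22 = (0.75)(0.80) − (-0.30)(-0.05) = 0.5850
  C_23 = −[(0.75)(-0.30) − (-0.25)(-0.05)] = 0.2375
  C_31 = (-0.25)(-0.20) − (-0.30)(0.75) = 0.2750
  C_32 = −[(0.75)(-0.20) − (-0.30)(0.00)] = 0.1500
  C_33 = (0.75)(0.75) − (-0.25)(0.00) = 0.5625
det(I−A) = Σ_j (I−A)_1j·C_1j = (0.75)(0.5400) + (-0.25)(0.0100) + (-0.30)(0.0375) = 0.39125
adj(I−A) = Cᵀ =
  [ 0.5400   0.2900   0.2750]
  [ 0.0100   0.5850   0.1500]
  [ 0.0375   0.2375   0.5625]
(I − A)⁻¹ = adj(I−A) / det(I−A) ≈
  [   1.3802     0.7412     0.7029]
  [   0.0256     1.4952     0.3834]
  [   0.0958     0.6070     1.4377]
The output multiplier for sector j is the column-j sum of the Leontief inverse (I − A)⁻¹ = adj(I−A) / det(I−A).
Column 1 of adj(I−A): (0.5400, 0.0100, 0.0375); det(I−A) = 0.39125.
m_1 = (0.5400 + 0.0100 + 0.0375) / 0.39125 = 0.5875 / 0.39125 ≈ 1.502.

m_1 = 1.502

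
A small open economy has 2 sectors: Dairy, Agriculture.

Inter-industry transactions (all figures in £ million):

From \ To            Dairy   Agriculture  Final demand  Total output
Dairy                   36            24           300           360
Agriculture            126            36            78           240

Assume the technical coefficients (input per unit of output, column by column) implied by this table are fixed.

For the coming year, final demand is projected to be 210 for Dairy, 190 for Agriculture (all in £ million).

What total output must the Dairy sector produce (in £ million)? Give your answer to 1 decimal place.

x_D = 270.5

Technical coefficients a_ij = z_ij / X_j:
  a_DD = 36/360 = 0.10, a_AD = 126/360 = 0.35
  a_DA = 24/240 = 0.10, a_AA = 36/240 = 0.15
I − A =
  [   0.90    -0.10]
  [  -0.35     0.85]
det(I−A) = (0.90)(0.85) − (-0.10)(-0.35) = 0.7300
adj(I−A) = [[0.85, 0.10], [0.35, 0.90]]
(I − A)⁻¹ = adj(I−A) / det(I−A) ≈
  [   1.1644     0.1370]
  [   0.4795     1.2329]
x = (I − A)⁻¹ d = adj(I−A)·d / det(I−A), with det(I−A) = 0.7300:
  x_D = (0.85·210 + 0.10·190) / 0.7300 = 197.50 / 0.7300 ≈ 270.5
  x_A = (0.35·210 + 0.90·190) / 0.7300 = 244.50 / 0.7300 ≈ 334.9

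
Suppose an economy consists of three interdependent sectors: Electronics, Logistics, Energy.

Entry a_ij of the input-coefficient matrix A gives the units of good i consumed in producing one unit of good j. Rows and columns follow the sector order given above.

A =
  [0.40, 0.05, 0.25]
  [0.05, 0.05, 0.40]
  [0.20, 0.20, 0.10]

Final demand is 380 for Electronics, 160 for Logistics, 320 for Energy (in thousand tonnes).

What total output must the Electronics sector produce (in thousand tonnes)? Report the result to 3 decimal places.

x_1 = 959.266

I − A =
  [   0.60    -0.05    -0.25]
  [  -0.05     0.95    -0.40]
  [  -0.20    -0.20     0.90]
Cofactors of I−A, C_ij = (−1)^(i+j)·(minor ij) (rows/columns in the sector order above):
  C_11 = (0.95)(0.90) − (-0.40)(-0.20) = 0.7750
  C_12 = −[(-0.05)(0.90) − (-0.40)(-0.20)] = 0.1250
  C_13 = (-0.05)(-0.20) − (0.95)(-0.20) = 0.2000
  C_21 = −[(-0.05)(0.90) − (-0.25)(-0.20)] = 0.0950
  C_22 = (0.60)(0.90) − (-0.25)(-0.20) = 0.4900
  C_23 = −[(0.60)(-0.20) − (-0.05)(-0.20)] = 0.1300
  C_31 = (-0.05)(-0.40) − (-0.25)(0.95) = 0.2575
  C_32 = −[(0.60)(-0.40) − (-0.25)(-0.05)] = 0.2525
  C_33 = (0.60)(0.95) − (-0.05)(-0.05) = 0.5675
det(I−A) = Σ_j (I−A)_1j·C_1j = (0.60)(0.7750) + (-0.05)(0.1250) + (-0.25)(0.2000) = 0.40875
adj(I−A) = Cᵀ =
  [ 0.7750   0.0950   0.2575]
  [ 0.1250   0.4900   0.2525]
  [ 0.2000   0.1300   0.5675]
(I − A)⁻¹ = adj(I−A) / det(I−A) ≈
  [   1.8960     0.2324     0.6300]
  [   0.3058     1.1988     0.6177]
  [   0.4893     0.3180     1.3884]
x = (I − A)⁻¹ d = adj(I−A)·d / det(I−A), with det(I−A) = 0.40875:
  x_1 = (0.7750·380 + 0.0950·160 + 0.2575·320) / 0.40875 = 392.10 / 0.40875 ≈ 959.266
  x_2 = (0.1250·380 + 0.4900·160 + 0.2525·320) / 0.40875 = 206.70 / 0.40875 ≈ 505.688
  x_3 = (0.2000·380 + 0.1300·160 + 0.5675·320) / 0.40875 = 278.40 / 0.40875 ≈ 681.101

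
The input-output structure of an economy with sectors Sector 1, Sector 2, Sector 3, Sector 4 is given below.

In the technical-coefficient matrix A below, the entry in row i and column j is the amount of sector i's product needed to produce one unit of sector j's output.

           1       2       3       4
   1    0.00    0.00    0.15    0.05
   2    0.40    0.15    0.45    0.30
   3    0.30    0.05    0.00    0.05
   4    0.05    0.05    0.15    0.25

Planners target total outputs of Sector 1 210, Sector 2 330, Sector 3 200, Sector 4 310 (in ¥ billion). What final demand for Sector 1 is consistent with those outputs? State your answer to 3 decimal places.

d_1 = 164.500

I − A =
  [   1.00     0.00    -0.15    -0.05]
  [  -0.40     0.85    -0.45    -0.30]
  [  -0.30    -0.05     1.00    -0.05]
  [  -0.05    -0.05    -0.15     0.75]
d = (I − A) x:
  d_1 = (+1.00)·210 + (+0.00)·330 + (-0.15)·200 + (-0.05)·310 = 164.500
  d_2 = (-0.40)·210 + (+0.85)·330 + (-0.45)·200 + (-0.30)·310 = 13.500
  d_3 = (-0.30)·210 + (-0.05)·330 + (+1.00)·200 + (-0.05)·310 = 105.000
  d_4 = (-0.05)·210 + (-0.05)·330 + (-0.15)·200 + (+0.75)·310 = 175.500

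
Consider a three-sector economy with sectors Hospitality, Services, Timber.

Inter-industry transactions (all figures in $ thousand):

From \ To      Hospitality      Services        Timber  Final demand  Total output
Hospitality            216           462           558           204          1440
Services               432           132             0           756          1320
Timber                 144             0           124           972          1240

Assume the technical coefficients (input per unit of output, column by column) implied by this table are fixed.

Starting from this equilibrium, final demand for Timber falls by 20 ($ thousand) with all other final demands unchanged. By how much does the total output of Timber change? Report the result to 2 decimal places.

Technical coefficients a_ij = z_ij / X_j:
  a_11 = 216/1440 = 0.15, a_21 = 432/1440 = 0.30, a_31 = 144/1440 = 0.10
  a_12 = 462/1320 = 0.35, a_22 = 132/1320 = 0.10, a_32 = 0/1320 = 0.00
  a_13 = 558/1240 = 0.45, a_23 = 0/1240 = 0.00, a_33 = 124/1240 = 0.10
I − A =
  [   0.85    -0.35    -0.45]
  [  -0.30     0.90     0.00]
  [  -0.10     0.00     0.90]
Cofactors of I−A, C_ij = (−1)^(i+j)·(minor ij) (rows/columns in the sector order above):
  C_11 = (0.90)(0.90) − (0.00)(0.00) = 0.8100
  C_12 = −[(-0.30)(0.90) − (0.00)(-0.10)] = 0.2700
  C_13 = (-0.30)(0.00) − (0.90)(-0.10) = 0.0900
  C_21 = −[(-0.35)(0.90) − (-0.45)(0.00)] = 0.3150
  C_22 = (0.85)(0.90) − (-0.45)(-0.10) = 0.7200
  C_23 = −[(0.85)(0.00) − (-0.35)(-0.10)] = 0.0350
  C_31 = (-0.35)(0.00) − (-0.45)(0.90) = 0.4050
  C_32 = −[(0.85)(0.00) − (-0.45)(-0.30)] = 0.1350
  C_33 = (0.85)(0.90) − (-0.35)(-0.30) = 0.6600
det(I−A) = Σ_j (I−A)_1j·C_1j = (0.85)(0.8100) + (-0.35)(0.2700) + (-0.45)(0.0900) = 0.5535
adj(I−A) = Cᵀ =
  [ 0.8100   0.3150   0.4050]
  [ 0.2700   0.7200   0.1350]
  [ 0.0900   0.0350   0.6600]
(I − A)⁻¹ = adj(I−A) / det(I−A) ≈
  [   1.4634     0.5691     0.7317]
  [   0.4878     1.3008     0.2439]
  [   0.1626     0.0632     1.1924]
Δx = (I − A)⁻¹ Δd with Δd having -20 in the Timber component and 0 elsewhere.
So Δx_3 = L_33 · (-20), where L_33 = adj(I−A)_33 / det(I−A) = 0.6600 / 0.5535.
Δx_3 = 0.6600 × (-20) / 0.5535 = -13.20 / 0.5535 ≈ -23.85.

Δx_3 = -23.85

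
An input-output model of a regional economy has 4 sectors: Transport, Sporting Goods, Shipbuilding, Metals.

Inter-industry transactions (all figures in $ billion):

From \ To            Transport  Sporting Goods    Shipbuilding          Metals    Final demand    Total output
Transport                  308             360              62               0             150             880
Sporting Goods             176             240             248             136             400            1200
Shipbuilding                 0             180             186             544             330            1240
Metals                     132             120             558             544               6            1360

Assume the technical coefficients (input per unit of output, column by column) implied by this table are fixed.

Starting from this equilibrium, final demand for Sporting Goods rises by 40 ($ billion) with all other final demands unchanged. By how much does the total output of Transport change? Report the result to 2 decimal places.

Technical coefficients a_ij = z_ij / X_j:
  a_11 = 308/880 = 0.35, a_21 = 176/880 = 0.20, a_31 = 0/880 = 0.00, a_41 = 132/880 = 0.15
  a_12 = 360/1200 = 0.30, a_22 = 240/1200 = 0.20, a_32 = 180/1200 = 0.15, a_42 = 120/1200 = 0.10
  a_13 = 62/1240 = 0.05, a_23 = 248/1240 = 0.20, a_33 = 186/1240 = 0.15, a_43 = 558/1240 = 0.45
  a_14 = 0/1360 = 0.00, a_24 = 136/1360 = 0.10, a_34 = 544/1360 = 0.40, a_44 = 544/1360 = 0.40
I − A =
  [   0.65    -0.30    -0.05     0.00]
  [  -0.20     0.80    -0.20    -0.10]
  [   0.00    -0.15     0.85    -0.40]
  [  -0.15    -0.10    -0.45     0.60]
Compute the cofactors C_ij = (−1)^(i+j)·(3×3 minor ij) of I−A; the adjugate is their transpose:
adj(I−A) = Cᵀ =
  [ 0.22275   0.10550   0.07300   0.06625]
  [ 0.09075   0.21150   0.11400   0.11125]
  [ 0.07625   0.10250   0.26500   0.19375]
  [ 0.12800   0.13850   0.23600   0.37000]
det(I−A) = Σ_j (I−A)_1j·C_1j = (0.65)(0.22275) + (-0.30)(0.09075) + (-0.05)(0.07625) + (0.00)(0.12800) = 0.11375
(I − A)⁻¹ = adj(I−A) / det(I−A) ≈
  [   1.9582     0.9275     0.6418     0.5824]
  [   0.7978     1.8593     1.0022     0.9780]
  [   0.6703     0.9011     2.3297     1.7033]
  [   1.1253     1.2176     2.0747     3.2527]
Δx = (I − A)⁻¹ Δd with Δd having +40 in the Sporting Goods component and 0 elsewhere.
So Δx_1 = L_12 · (+40), where L_12 = adj(I−A)_12 / det(I−A) = 0.10550 / 0.11375.
Δx_1 = 0.10550 × (+40) / 0.11375 = 4.22 / 0.11375 ≈ 37.10.

Δx_1 = 37.10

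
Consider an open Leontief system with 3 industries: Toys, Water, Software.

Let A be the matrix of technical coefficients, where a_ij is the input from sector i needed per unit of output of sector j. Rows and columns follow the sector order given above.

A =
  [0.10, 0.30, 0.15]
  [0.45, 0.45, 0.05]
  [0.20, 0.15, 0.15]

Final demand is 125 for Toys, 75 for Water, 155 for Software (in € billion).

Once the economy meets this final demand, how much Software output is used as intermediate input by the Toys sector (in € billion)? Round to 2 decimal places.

I − A =
  [   0.90    -0.30    -0.15]
  [  -0.45     0.55    -0.05]
  [  -0.20    -0.15     0.85]
Cofactors of I−A, C_ij = (−1)^(i+j)·(minor ij) (rows/columns in the sector order above):
  C_11 = (0.55)(0.85) − (-0.05)(-0.15) = 0.4600
  C_12 = −[(-0.45)(0.85) − (-0.05)(-0.20)] = 0.3925
  C_13 = (-0.45)(-0.15) − (0.55)(-0.20) = 0.1775
  C_21 = −[(-0.30)(0.85) − (-0.15)(-0.15)] = 0.2775
  C_22 = (0.90)(0.85) − (-0.15)(-0.20) = 0.7350
  C_23 = −[(0.90)(-0.15) − (-0.30)(-0.20)] = 0.1950
  C_31 = (-0.30)(-0.05) − (-0.15)(0.55) = 0.0975
  C_32 = −[(0.90)(-0.05) − (-0.15)(-0.45)] = 0.1125
  C_33 = (0.90)(0.55) − (-0.30)(-0.45) = 0.3600
det(I−A) = Σ_j (I−A)_1j·C_1j = (0.90)(0.4600) + (-0.30)(0.3925) + (-0.15)(0.1775) = 0.269625
adj(I−A) = Cᵀ =
  [ 0.4600   0.2775   0.0975]
  [ 0.3925   0.7350   0.1125]
  [ 0.1775   0.1950   0.3600]
(I − A)⁻¹ = adj(I−A) / det(I−A) ≈
  [   1.7061     1.0292     0.3616]
  [   1.4557     2.7260     0.4172]
  [   0.6583     0.7232     1.3352]
First solve x = (I − A)⁻¹ d = adj(I−A)·d / det(I−A); in particular x_T = (0.4600·125 + 0.2775·75 + 0.0975·155) / 0.269625 = 93.425 / 0.269625 ≈ 346.4998.
Intermediate flow from S to T: z_ST = a_ST · x_T = 0.20 × 93.425 / 0.269625 = 18.685 / 0.269625 ≈ 69.30.

z_ST = 69.30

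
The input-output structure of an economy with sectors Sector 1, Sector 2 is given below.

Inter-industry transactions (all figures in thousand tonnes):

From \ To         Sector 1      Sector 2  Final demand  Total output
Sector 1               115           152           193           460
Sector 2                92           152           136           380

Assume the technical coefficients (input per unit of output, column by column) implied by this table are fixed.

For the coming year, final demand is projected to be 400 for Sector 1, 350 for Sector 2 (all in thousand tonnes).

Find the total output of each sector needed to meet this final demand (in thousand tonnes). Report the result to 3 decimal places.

Technical coefficients a_ij = z_ij / X_j:
  a_11 = 115/460 = 0.25, a_21 = 92/460 = 0.20
  a_12 = 152/380 = 0.40, a_22 = 152/380 = 0.40
I − A =
  [   0.75    -0.40]
  [  -0.20     0.60]
det(I−A) = (0.75)(0.60) − (-0.40)(-0.20) = 0.3700
adj(I−A) = [[0.60, 0.40], [0.20, 0.75]]
(I − A)⁻¹ = adj(I−A) / det(I−A) ≈
  [   1.6216     1.0811]
  [   0.5405     2.0270]
x = (I − A)⁻¹ d = adj(I−A)·d / det(I−A), with det(I−A) = 0.3700:
  x_1 = (0.60·400 + 0.40·350) / 0.3700 = 380.00 / 0.3700 ≈ 1027.027
  x_2 = (0.20·400 + 0.75·350) / 0.3700 = 342.50 / 0.3700 ≈ 925.676

x_1 = 1027.027, x_2 = 925.676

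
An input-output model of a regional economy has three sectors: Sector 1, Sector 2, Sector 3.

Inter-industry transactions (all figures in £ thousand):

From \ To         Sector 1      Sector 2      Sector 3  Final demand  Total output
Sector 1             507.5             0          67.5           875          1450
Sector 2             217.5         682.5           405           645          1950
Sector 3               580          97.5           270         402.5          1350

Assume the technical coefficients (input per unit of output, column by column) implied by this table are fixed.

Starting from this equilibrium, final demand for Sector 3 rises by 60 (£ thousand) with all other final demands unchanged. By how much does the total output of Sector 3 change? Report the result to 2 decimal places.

Technical coefficients a_ij = z_ij / X_j:
  a_11 = 507.5/1450 = 0.35, a_21 = 217.5/1450 = 0.15, a_31 = 580/1450 = 0.40
  a_12 = 0/1950 = 0.00, a_22 = 682.5/1950 = 0.35, a_32 = 97.5/1950 = 0.05
  a_13 = 67.5/1350 = 0.05, a_23 = 405/1350 = 0.30, a_33 = 270/1350 = 0.20
I − A =
  [   0.65     0.00    -0.05]
  [  -0.15     0.65    -0.30]
  [  -0.40    -0.05     0.80]
Cofactors of I−A, C_ij = (−1)^(i+j)·(minor ij) (rows/columns in the sector order above):
  C_11 = (0.65)(0.80) − (-0.30)(-0.05) = 0.5050
  C_12 = −[(-0.15)(0.80) − (-0.30)(-0.40)] = 0.2400
  C_13 = (-0.15)(-0.05) − (0.65)(-0.40) = 0.2675
  C_21 = −[(0.00)(0.80) − (-0.05)(-0.05)] = 0.0025
  C_22 = (0.65)(0.80) − (-0.05)(-0.40) = 0.5000
  C_23 = −[(0.65)(-0.05) − (0.00)(-0.40)] = 0.0325
  C_31 = (0.00)(-0.30) − (-0.05)(0.65) = 0.0325
  C_32 = −[(0.65)(-0.30) − (-0.05)(-0.15)] = 0.2025
  C_33 = (0.65)(0.65) − (0.00)(-0.15) = 0.4225
det(I−A) = Σ_j (I−A)_1j·C_1j = (0.65)(0.5050) + (0.00)(0.2400) + (-0.05)(0.2675) = 0.314875
adj(I−A) = Cᵀ =
  [ 0.5050   0.0025   0.0325]
  [ 0.2400   0.5000   0.2025]
  [ 0.2675   0.0325   0.4225]
(I − A)⁻¹ = adj(I−A) / det(I−A) ≈
  [   1.6038     0.0079     0.1032]
  [   0.7622     1.5879     0.6431]
  [   0.8495     0.1032     1.3418]
Δx = (I − A)⁻¹ Δd with Δd having +60 in the Sector 3 component and 0 elsewhere.
So Δx_3 = L_33 · (+60), where L_33 = adj(I−A)_33 / det(I−A) = 0.4225 / 0.314875.
Δx_3 = 0.4225 × (+60) / 0.314875 = 25.35 / 0.314875 ≈ 80.51.

Δx_3 = 80.51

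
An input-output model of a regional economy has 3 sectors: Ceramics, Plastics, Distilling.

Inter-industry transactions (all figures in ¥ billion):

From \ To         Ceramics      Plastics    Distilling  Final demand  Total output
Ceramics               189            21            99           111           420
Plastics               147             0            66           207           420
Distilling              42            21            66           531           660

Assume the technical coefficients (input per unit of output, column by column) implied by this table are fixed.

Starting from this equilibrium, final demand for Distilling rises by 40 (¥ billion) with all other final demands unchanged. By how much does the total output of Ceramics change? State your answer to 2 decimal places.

Technical coefficients a_ij = z_ij / X_j:
  a_11 = 189/420 = 0.45, a_21 = 147/420 = 0.35, a_31 = 42/420 = 0.10
  a_12 = 21/420 = 0.05, a_22 = 0/420 = 0.00, a_32 = 21/420 = 0.05
  a_13 = 99/660 = 0.15, a_23 = 66/660 = 0.10, a_33 = 66/660 = 0.10
I − A =
  [   0.55    -0.05    -0.15]
  [  -0.35     1.00    -0.10]
  [  -0.10    -0.05     0.90]
Cofactors of I−A, C_ij = (−1)^(i+j)·(minor ij) (rows/columns in the sector order above):
  C_11 = (1.00)(0.90) − (-0.10)(-0.05) = 0.8950
  C_12 = −[(-0.35)(0.90) − (-0.10)(-0.10)] = 0.3250
  C_13 = (-0.35)(-0.05) − (1.00)(-0.10) = 0.1175
  C_21 = −[(-0.05)(0.90) − (-0.15)(-0.05)] = 0.0525
  C_22 = (0.55)(0.90) − (-0.15)(-0.10) = 0.4800
  C_23 = −[(0.55)(-0.05) − (-0.05)(-0.10)] = 0.0325
  C_31 = (-0.05)(-0.10) − (-0.15)(1.00) = 0.1550
  C_32 = −[(0.55)(-0.10) − (-0.15)(-0.35)] = 0.1075
  C_33 = (0.55)(1.00) − (-0.05)(-0.35) = 0.5325
det(I−A) = Σ_j (I−A)_1j·C_1j = (0.55)(0.8950) + (-0.05)(0.3250) + (-0.15)(0.1175) = 0.458375
adj(I−A) = Cᵀ =
  [ 0.8950   0.0525   0.1550]
  [ 0.3250   0.4800   0.1075]
  [ 0.1175   0.0325   0.5325]
(I − A)⁻¹ = adj(I−A) / det(I−A) ≈
  [   1.9525     0.1145     0.3382]
  [   0.7090     1.0472     0.2345]
  [   0.2563     0.0709     1.1617]
Δx = (I − A)⁻¹ Δd with Δd having +40 in the Distilling component and 0 elsewhere.
So Δx_1 = L_13 · (+40), where L_13 = adj(I−A)_13 / det(I−A) = 0.1550 / 0.458375.
Δx_1 = 0.1550 × (+40) / 0.458375 = 6.20 / 0.458375 ≈ 13.53.

Δx_1 = 13.53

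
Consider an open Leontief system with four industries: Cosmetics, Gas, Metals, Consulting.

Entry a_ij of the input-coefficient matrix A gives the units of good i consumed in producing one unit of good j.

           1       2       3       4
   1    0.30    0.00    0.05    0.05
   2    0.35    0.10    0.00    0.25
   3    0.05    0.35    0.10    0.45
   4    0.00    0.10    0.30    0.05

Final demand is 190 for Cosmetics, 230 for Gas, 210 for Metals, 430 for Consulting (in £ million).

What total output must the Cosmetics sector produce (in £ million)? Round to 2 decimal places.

I − A =
  [   0.70     0.00    -0.05    -0.05]
  [  -0.35     0.90     0.00    -0.25]
  [  -0.05    -0.35     0.90    -0.45]
  [   0.00    -0.10    -0.30     0.95]
Compute the cofactors C_ij = (−1)^(i+j)·(3×3 minor ij) of I−A; the adjugate is their transpose:
adj(I−A) = Cᵀ =
  [ 0.599250   0.028625   0.055000   0.065125]
  [ 0.255750   0.500875   0.074375   0.180500]
  [ 0.173625   0.264500   0.579250   0.353125]
  [ 0.081750   0.136250   0.190750   0.558625]
det(I−A) = Σ_j (I−A)_1j·C_1j = (0.70)(0.599250) + (0.00)(0.255750) + (-0.05)(0.173625) + (-0.05)(0.081750) = 0.40670625
(I − A)⁻¹ = adj(I−A) / det(I−A) ≈
  [   1.4734     0.0704     0.1352     0.1601]
  [   0.6288     1.2315     0.1829     0.4438]
  [   0.4269     0.6503     1.4242     0.8683]
  [   0.2010     0.3350     0.4690     1.3735]
x = (I − A)⁻¹ d = adj(I−A)·d / det(I−A), with det(I−A) = 0.40670625:
  x_1 = (0.599250·190 + 0.028625·230 + 0.055000·210 + 0.065125·430) / 0.40670625 = 159.995 / 0.40670625 ≈ 393.39
  x_2 = (0.255750·190 + 0.500875·230 + 0.074375·210 + 0.180500·430) / 0.40670625 = 257.0275 / 0.40670625 ≈ 631.97
  x_3 = (0.173625·190 + 0.264500·230 + 0.579250·210 + 0.353125·430) / 0.40670625 = 367.31 / 0.40670625 ≈ 903.13
  x_4 = (0.081750·190 + 0.136250·230 + 0.190750·210 + 0.558625·430) / 0.40670625 = 327.13625 / 0.40670625 ≈ 804.36

x_1 = 393.39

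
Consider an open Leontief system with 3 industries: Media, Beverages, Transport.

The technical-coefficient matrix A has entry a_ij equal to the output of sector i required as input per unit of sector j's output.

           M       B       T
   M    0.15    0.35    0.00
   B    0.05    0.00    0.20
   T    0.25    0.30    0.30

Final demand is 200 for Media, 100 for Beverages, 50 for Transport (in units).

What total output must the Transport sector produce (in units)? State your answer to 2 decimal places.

x_T = 250.61

I − A =
  [   0.85    -0.35     0.00]
  [  -0.05     1.00    -0.20]
  [  -0.25    -0.30     0.70]
Cofactors of I−A, C_ij = (−1)^(i+j)·(minor ij) (rows/columns in the sector order above):
  C_11 = (1.00)(0.70) − (-0.20)(-0.30) = 0.6400
  C_12 = −[(-0.05)(0.70) − (-0.20)(-0.25)] = 0.0850
  C_13 = (-0.05)(-0.30) − (1.00)(-0.25) = 0.2650
  C_21 = −[(-0.35)(0.70) − (0.00)(-0.30)] = 0.2450
  C_22 = (0.85)(0.70) − (0.00)(-0.25) = 0.5950
  C_23 = −[(0.85)(-0.30) − (-0.35)(-0.25)] = 0.3425
  C_31 = (-0.35)(-0.20) − (0.00)(1.00) = 0.0700
  C_32 = −[(0.85)(-0.20) − (0.00)(-0.05)] = 0.1700
  C_33 = (0.85)(1.00) − (-0.35)(-0.05) = 0.8325
det(I−A) = Σ_j (I−A)_1j·C_1j = (0.85)(0.6400) + (-0.35)(0.0850) + (0.00)(0.2650) = 0.51425
adj(I−A) = Cᵀ =
  [ 0.6400   0.2450   0.0700]
  [ 0.0850   0.5950   0.1700]
  [ 0.2650   0.3425   0.8325]
(I − A)⁻¹ = adj(I−A) / det(I−A) ≈
  [   1.2445     0.4764     0.1361]
  [   0.1653     1.1570     0.3306]
  [   0.5153     0.6660     1.6189]
x = (I − A)⁻¹ d = adj(I−A)·d / det(I−A), with det(I−A) = 0.51425:
  x_M = (0.6400·200 + 0.2450·100 + 0.0700·50) / 0.51425 = 156.00 / 0.51425 ≈ 303.35
  x_B = (0.0850·200 + 0.5950·100 + 0.1700·50) / 0.51425 = 85.00 / 0.51425 ≈ 165.29
  x_T = (0.2650·200 + 0.3425·100 + 0.8325·50) / 0.51425 = 128.875 / 0.51425 ≈ 250.61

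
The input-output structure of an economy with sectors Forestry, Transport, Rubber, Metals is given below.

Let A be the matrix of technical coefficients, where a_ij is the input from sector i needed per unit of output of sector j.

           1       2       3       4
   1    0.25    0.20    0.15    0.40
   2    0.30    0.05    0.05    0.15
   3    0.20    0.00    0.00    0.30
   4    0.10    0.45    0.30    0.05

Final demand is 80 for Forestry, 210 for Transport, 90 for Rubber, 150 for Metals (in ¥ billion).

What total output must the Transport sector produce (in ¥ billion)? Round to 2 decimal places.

x_2 = 549.51

I − A =
  [   0.75    -0.20    -0.15    -0.40]
  [  -0.30     0.95    -0.05    -0.15]
  [  -0.20     0.00     1.00    -0.30]
  [  -0.10    -0.45    -0.30     0.95]
Compute the cofactors C_ij = (−1)^(i+j)·(3×3 minor ij) of I−A; the adjugate is their transpose:
adj(I−A) = Cᵀ =
  [ 0.742750   0.372250   0.266750   0.455750]
  [ 0.293000   0.548000   0.148375   0.256750]
  [ 0.236000   0.181250   0.474250   0.277750]
  [ 0.291500   0.356000   0.248125   0.622000]
det(I−A) = Σ_j (I−A)_1j·C_1j = (0.75)(0.742750) + (-0.20)(0.293000) + (-0.15)(0.236000) + (-0.40)(0.291500) = 0.3464625
(I − A)⁻¹ = adj(I−A) / det(I−A) ≈
  [   2.1438     1.0744     0.7699     1.3154]
  [   0.8457     1.5817     0.4283     0.7411]
  [   0.6812     0.5231     1.3688     0.8017]
  [   0.8414     1.0275     0.7162     1.7953]
x = (I − A)⁻¹ d = adj(I−A)·d / det(I−A), with det(I−A) = 0.3464625:
  x_1 = (0.742750·80 + 0.372250·210 + 0.266750·90 + 0.455750·150) / 0.3464625 = 229.9625 / 0.3464625 ≈ 663.74
  x_2 = (0.293000·80 + 0.548000·210 + 0.148375·90 + 0.256750·150) / 0.3464625 = 190.38625 / 0.3464625 ≈ 549.51
  x_3 = (0.236000·80 + 0.181250·210 + 0.474250·90 + 0.277750·150) / 0.3464625 = 141.2875 / 0.3464625 ≈ 407.80
  x_4 = (0.291500·80 + 0.356000·210 + 0.248125·90 + 0.622000·150) / 0.3464625 = 213.71125 / 0.3464625 ≈ 616.84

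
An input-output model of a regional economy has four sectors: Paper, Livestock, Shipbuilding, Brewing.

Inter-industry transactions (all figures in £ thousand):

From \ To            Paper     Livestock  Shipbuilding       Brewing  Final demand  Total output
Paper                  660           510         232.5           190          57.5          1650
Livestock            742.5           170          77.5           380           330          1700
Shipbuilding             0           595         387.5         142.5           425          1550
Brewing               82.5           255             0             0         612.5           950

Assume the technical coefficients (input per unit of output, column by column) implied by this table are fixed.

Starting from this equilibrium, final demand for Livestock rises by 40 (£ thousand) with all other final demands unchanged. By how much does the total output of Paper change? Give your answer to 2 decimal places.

Δx_1 = 55.91

Technical coefficients a_ij = z_ij / X_j:
  a_11 = 660/1650 = 0.40, a_21 = 742.5/1650 = 0.45, a_31 = 0/1650 = 0.00, a_41 = 82.5/1650 = 0.05
  a_12 = 510/1700 = 0.30, a_22 = 170/1700 = 0.10, a_32 = 595/1700 = 0.35, a_42 = 255/1700 = 0.15
  a_13 = 232.5/1550 = 0.15, a_23 = 77.5/1550 = 0.05, a_33 = 387.5/1550 = 0.25, a_43 = 0/1550 = 0.00
  a_14 = 190/950 = 0.20, a_24 = 380/950 = 0.40, a_34 = 142.5/950 = 0.15, a_44 = 0/950 = 0.00
I − A =
  [   0.60    -0.30    -0.15    -0.20]
  [  -0.45     0.90    -0.05    -0.40]
  [   0.00    -0.35     0.75    -0.15]
  [  -0.05    -0.15     0.00     1.00]
Compute the cofactors C_ij = (−1)^(i+j)·(3×3 minor ij) of I−A; the adjugate is their transpose:
adj(I−A) = Cᵀ =
  [ 0.611375   0.303375   0.142500   0.265000]
  [ 0.352875   0.441375   0.100000   0.262125]
  [ 0.181375   0.222250   0.340500   0.176250]
  [ 0.083500   0.081375   0.022125   0.269625]
det(I−A) = Σ_j (I−A)_1j·C_1j = (0.60)(0.611375) + (-0.30)(0.352875) + (-0.15)(0.181375) + (-0.20)(0.083500) = 0.21705625
(I − A)⁻¹ = adj(I−A) / det(I−A) ≈
  [   2.8167     1.3977     0.6565     1.2209]
  [   1.6257     2.0335     0.4607     1.2076]
  [   0.8356     1.0239     1.5687     0.8120]
  [   0.3847     0.3749     0.1019     1.2422]
Δx = (I − A)⁻¹ Δd with Δd having +40 in the Livestock component and 0 elsewhere.
So Δx_1 = L_12 · (+40), where L_12 = adj(I−A)_12 / det(I−A) = 0.303375 / 0.21705625.
Δx_1 = 0.303375 × (+40) / 0.21705625 = 12.135 / 0.21705625 ≈ 55.91.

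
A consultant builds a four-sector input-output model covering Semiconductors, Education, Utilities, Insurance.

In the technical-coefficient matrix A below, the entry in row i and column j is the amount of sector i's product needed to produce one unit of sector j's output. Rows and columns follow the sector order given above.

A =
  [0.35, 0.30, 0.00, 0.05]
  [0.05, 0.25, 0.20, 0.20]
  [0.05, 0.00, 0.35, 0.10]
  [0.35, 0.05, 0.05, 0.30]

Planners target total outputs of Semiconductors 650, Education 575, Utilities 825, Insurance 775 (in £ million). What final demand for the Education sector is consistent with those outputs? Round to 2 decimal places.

I − A =
  [   0.65    -0.30     0.00    -0.05]
  [  -0.05     0.75    -0.20    -0.20]
  [  -0.05     0.00     0.65    -0.10]
  [  -0.35    -0.05    -0.05     0.70]
d = (I − A) x:
  d_S = (+0.65)·650 + (-0.30)·575 + (+0.00)·825 + (-0.05)·775 = 211.25
  d_E = (-0.05)·650 + (+0.75)·575 + (-0.20)·825 + (-0.20)·775 = 78.75
  d_U = (-0.05)·650 + (+0.00)·575 + (+0.65)·825 + (-0.10)·775 = 426.25
  d_I = (-0.35)·650 + (-0.05)·575 + (-0.05)·825 + (+0.70)·775 = 245.00

d_E = 78.75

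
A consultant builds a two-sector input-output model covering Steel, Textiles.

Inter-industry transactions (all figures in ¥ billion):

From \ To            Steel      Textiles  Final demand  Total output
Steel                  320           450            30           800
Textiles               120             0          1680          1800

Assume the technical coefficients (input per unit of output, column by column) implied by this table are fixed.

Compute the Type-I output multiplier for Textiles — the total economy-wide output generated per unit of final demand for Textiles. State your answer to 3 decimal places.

Technical coefficients a_ij = z_ij / X_j:
  a_11 = 320/800 = 0.40, a_21 = 120/800 = 0.15
  a_12 = 450/1800 = 0.25, a_22 = 0/1800 = 0.00
I − A =
  [   0.60    -0.25]
  [  -0.15     1.00]
det(I−A) = (0.60)(1.00) − (-0.25)(-0.15) = 0.5625
adj(I−A) = [[1.00, 0.25], [0.15, 0.60]]
(I − A)⁻¹ = adj(I−A) / det(I−A) ≈
  [   1.7778     0.4444]
  [   0.2667     1.0667]
The output multiplier for sector j is the column-j sum of the Leontief inverse (I − A)⁻¹ = adj(I−A) / det(I−A).
Column 2 of adj(I−A): (0.25, 0.60); det(I−A) = 0.5625.
m_2 = (0.25 + 0.60) / 0.5625 = 0.85 / 0.5625 ≈ 1.511.

m_2 = 1.511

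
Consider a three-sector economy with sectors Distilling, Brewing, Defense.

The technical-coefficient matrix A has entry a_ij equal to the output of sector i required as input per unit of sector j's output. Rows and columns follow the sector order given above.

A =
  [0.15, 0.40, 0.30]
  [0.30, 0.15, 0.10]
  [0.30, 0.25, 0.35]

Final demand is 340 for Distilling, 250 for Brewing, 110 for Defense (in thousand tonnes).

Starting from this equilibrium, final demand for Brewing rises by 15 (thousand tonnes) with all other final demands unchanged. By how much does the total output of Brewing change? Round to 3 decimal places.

Δx_2 = 26.747

I − A =
  [   0.85    -0.40    -0.30]
  [  -0.30     0.85    -0.10]
  [  -0.30    -0.25     0.65]
Cofactors of I−A, C_ij = (−1)^(i+j)·(minor ij) (rows/columns in the sector order above):
  C_11 = (0.85)(0.65) − (-0.10)(-0.25) = 0.5275
  C_12 = −[(-0.30)(0.65) − (-0.10)(-0.30)] = 0.2250
  C_13 = (-0.30)(-0.25) − (0.85)(-0.30) = 0.3300
  C_21 = −[(-0.40)(0.65) − (-0.30)(-0.25)] = 0.3350
  C_22 = (0.85)(0.65) − (-0.30)(-0.30) = 0.4625
  C_23 = −[(0.85)(-0.25) − (-0.40)(-0.30)] = 0.3325
  C_31 = (-0.40)(-0.10) − (-0.30)(0.85) = 0.2950
  C_32 = −[(0.85)(-0.10) − (-0.30)(-0.30)] = 0.1750
  C_33 = (0.85)(0.85) − (-0.40)(-0.30) = 0.6025
det(I−A) = Σ_j (I−A)_1j·C_1j = (0.85)(0.5275) + (-0.40)(0.2250) + (-0.30)(0.3300) = 0.259375
adj(I−A) = Cᵀ =
  [ 0.5275   0.3350   0.2950]
  [ 0.2250   0.4625   0.1750]
  [ 0.3300   0.3325   0.6025]
(I − A)⁻¹ = adj(I−A) / det(I−A) ≈
  [   2.0337     1.2916     1.1373]
  [   0.8675     1.7831     0.6747]
  [   1.2723     1.2819     2.3229]
Δx = (I − A)⁻¹ Δd with Δd having +15 in the Brewing component and 0 elsewhere.
So Δx_2 = L_22 · (+15), where L_22 = adj(I−A)_22 / det(I−A) = 0.4625 / 0.259375.
Δx_2 = 0.4625 × (+15) / 0.259375 = 6.9375 / 0.259375 ≈ 26.747.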